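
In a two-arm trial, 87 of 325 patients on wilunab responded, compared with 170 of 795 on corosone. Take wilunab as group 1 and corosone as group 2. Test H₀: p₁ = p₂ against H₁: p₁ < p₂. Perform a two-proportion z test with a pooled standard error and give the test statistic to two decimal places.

z = 1.95

p̂₁ = 87/325 = 0.2677, p̂₂ = 170/795 = 0.2138.
Pooled p̂ = (87+170)/(325+795) = 257/1120 = 0.2295.
SE = √(0.17681 × 0.00433478) = 0.0277.
z = (0.2677 − 0.2138)/0.0277 = 0.0539/0.0277 = 1.95.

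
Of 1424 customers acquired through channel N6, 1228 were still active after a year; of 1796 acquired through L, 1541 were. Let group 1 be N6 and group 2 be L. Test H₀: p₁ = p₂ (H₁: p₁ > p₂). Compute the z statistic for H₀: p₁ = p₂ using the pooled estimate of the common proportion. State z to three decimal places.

p̂₁ = 1228/1424 = 0.86236, p̂₂ = 1541/1796 = 0.85802.
Pooled p̂ = (1228+1541)/(1424+1796) = 2769/3220 = 0.85994.
SE = √(p̂(1−p̂)(1/n₁+1/n₂)) = √(0.85994·0.14006·0.00125904) = √(0.000151645) = 0.01231.
z = (0.86236 − 0.85802)/0.01231 = 0.00434/0.01231 = 0.353.

z = 0.353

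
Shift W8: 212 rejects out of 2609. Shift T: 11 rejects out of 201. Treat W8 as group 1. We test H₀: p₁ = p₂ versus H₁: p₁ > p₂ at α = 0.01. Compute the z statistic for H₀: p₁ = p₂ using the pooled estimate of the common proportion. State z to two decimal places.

z = 1.34

p̂₁ = 212/2609 = 0.0813, p̂₂ = 11/201 = 0.0547.
Pooled p̂ = (212+11)/(2609+201) = 223/2810 = 0.0794.
SE = √(p̂(1−p̂)(1/n₁+1/n₂)) = √(0.0794·0.9206·0.00535841) = √(0.000391494) = 0.0198.
z = (0.0813 − 0.0547)/0.0198 = 0.0266/0.0198 = 1.34.
p-value = P(Z > 1.341) ≈ 0.0900, so at α = 0.01 we fail to reject H₀.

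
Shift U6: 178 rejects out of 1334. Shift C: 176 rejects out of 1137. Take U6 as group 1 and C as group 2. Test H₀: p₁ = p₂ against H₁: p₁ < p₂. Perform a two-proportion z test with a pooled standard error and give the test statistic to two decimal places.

z = -1.51

p̂₁ = 178/1334 = 0.13343, p̂₂ = 176/1137 = 0.15479.
Pooled p̂ = (178+176)/(1334+1137) = 354/2471 = 0.14326.
SE = √(0.122738 × 0.00162913) = 0.01414.
z = (0.13343 − 0.15479)/0.01414 = -0.02136/0.01414 = -1.51.
p-value = P(Z < -1.511) ≈ 0.0655.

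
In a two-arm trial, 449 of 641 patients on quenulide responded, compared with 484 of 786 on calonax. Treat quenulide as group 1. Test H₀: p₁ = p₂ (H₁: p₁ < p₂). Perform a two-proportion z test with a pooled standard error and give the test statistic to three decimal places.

p̂₁ = 449/641 ≈ 0.70047, p̂₂ = 484/786 ≈ 0.61578.
Pooled p̂ = (449+484)/(641+786) = 933/1427 = 0.65382.
SE = √(p̂(1−p̂)(1/n₁+1/n₂)) = √(0.65382·0.34618·0.00283233) = √(0.000641068) = 0.02532.
z = (0.70047 − 0.61578)/0.02532 = 0.08469/0.02532 = 3.345.

z = 3.345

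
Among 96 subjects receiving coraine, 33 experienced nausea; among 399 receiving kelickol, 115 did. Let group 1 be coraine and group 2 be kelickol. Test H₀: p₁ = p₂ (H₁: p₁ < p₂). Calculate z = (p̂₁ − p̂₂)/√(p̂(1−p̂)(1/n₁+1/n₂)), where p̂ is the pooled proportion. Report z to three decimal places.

p̂₁ = 33/96 = 0.34375, p̂₂ = 115/399 = 0.28822.
Pooled p̂ = (33+115)/(96+399) = 148/495 = 0.29899.
SE = √(p̂(1−p̂)(1/n₁+1/n₂)) = √(0.29899·0.70101·0.0129229) = √(0.00270858) = 0.05204.
z = (0.34375 − 0.28822)/0.05204 = 0.05553/0.05204 = 1.067.

z = 1.067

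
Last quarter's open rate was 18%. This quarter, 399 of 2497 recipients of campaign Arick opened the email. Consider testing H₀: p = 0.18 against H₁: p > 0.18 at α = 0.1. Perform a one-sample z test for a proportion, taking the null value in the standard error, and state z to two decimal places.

z = -2.63

p̂ = 399/2497 ≈ 0.15979.
Standard error under H₀: √(0.18×0.82/2497) = 0.00769.
z = (0.15979 − 0.18)/0.00769 = -0.02021/0.00769 = -2.63.
p-value = P(Z > -2.628) ≈ 0.9957, so at α = 0.1 we fail to reject H₀.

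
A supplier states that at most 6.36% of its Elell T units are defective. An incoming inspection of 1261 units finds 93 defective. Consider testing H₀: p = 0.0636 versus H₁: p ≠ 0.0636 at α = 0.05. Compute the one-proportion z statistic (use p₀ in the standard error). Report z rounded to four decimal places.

z = 1.4771

p̂ = 93/1261 ≈ 0.0737510.
Standard error under H₀: √(0.0636×0.9364/1261) = 0.0068723.
z = (0.0737510 − 0.0636)/0.0068723 = 0.0101510/0.0068723 = 1.4771.
Two-sided p-value ≈ 2·Φ(−1.477) = 0.1397; since p > α = 0.05, fail to reject H₀.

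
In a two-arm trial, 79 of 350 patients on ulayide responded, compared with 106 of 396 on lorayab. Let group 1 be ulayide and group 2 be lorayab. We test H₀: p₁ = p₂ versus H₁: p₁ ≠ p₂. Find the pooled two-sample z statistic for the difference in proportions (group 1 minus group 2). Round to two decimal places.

p̂₁ = 79/350 ≈ 0.2257, p̂₂ = 106/396 ≈ 0.2677.
Pooled p̂ = (79+106)/(350+396) = 185/746 = 0.2480.
SE = √(0.186491 × 0.0053824) = 0.0317.
z = (0.2257 − 0.2677)/0.0317 = -0.0420/0.0317 = -1.32.
p-value = 2·P(Z > 1.324) ≈ 0.1853.

z = -1.32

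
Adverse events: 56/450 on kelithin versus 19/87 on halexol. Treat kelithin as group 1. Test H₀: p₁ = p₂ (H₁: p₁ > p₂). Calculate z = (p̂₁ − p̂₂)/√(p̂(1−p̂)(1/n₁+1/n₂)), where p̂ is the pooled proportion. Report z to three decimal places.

p̂₁ = 56/450 ≈ 0.12444, p̂₂ = 19/87 ≈ 0.21839.
Pooled p̂ = (56+19)/(450+87) = 75/537 = 0.13966.
SE = √(0.120159 × 0.0137165) = 0.04060.
z = (0.12444 − 0.21839)/0.04060 = -0.09395/0.04060 = -2.314.

z = -2.314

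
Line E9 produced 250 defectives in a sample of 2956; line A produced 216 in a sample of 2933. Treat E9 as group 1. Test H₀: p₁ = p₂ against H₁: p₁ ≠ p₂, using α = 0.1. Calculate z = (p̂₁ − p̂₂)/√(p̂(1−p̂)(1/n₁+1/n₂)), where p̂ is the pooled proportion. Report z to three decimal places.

z = 1.553

p̂₁ = 250/2956 ≈ 0.08457, p̂₂ = 216/2933 ≈ 0.07364.
Pooled p̂ = (250+216)/(2956+2933) = 466/5889 = 0.07913.
SE = √(p̂(1−p̂)(1/n₁+1/n₂)) = √(0.07913·0.92087·0.000679243) = √(4.94957e-05) = 0.00704.
z = (0.08457 − 0.07364)/0.00704 = 0.01093/0.00704 = 1.553.
p-value = 2·P(Z > 1.553) ≈ 0.1203. With α = 0.1, fail to reject H₀.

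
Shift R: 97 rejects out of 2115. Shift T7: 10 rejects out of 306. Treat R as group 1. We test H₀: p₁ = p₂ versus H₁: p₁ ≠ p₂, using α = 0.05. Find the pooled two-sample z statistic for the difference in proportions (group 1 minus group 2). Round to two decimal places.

z = 1.05

p̂₁ = 97/2115 ≈ 0.0459, p̂₂ = 10/306 ≈ 0.0327.
Pooled p̂ = (97+10)/(2115+306) = 107/2421 = 0.0442.
SE = √(0.0422433 × 0.00374079) = 0.0126.
z = (0.0459 − 0.0327)/0.0126 = 0.0132/0.0126 = 1.05.
p-value = 2·P(Z > 1.049) ≈ 0.2943; since p > α = 0.05, fail to reject H₀.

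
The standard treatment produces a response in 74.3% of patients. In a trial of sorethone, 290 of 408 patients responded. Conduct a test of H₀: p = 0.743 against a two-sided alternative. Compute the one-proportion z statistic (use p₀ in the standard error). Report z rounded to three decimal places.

p̂ = 290/408 = 0.710784.
SE = √(p₀(1−p₀)/n) = √(0.19095/408) = 0.021634.
z = (0.710784 − 0.743)/0.021634 = -0.032216/0.021634 = -1.489.
Two-sided p-value ≈ 2·Φ(−1.489) = 0.1364.

z = -1.489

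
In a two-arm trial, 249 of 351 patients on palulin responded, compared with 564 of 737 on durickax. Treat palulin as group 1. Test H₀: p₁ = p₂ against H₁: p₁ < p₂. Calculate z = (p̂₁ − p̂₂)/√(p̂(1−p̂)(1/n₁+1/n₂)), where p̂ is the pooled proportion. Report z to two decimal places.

p̂₁ = 249/351 = 0.7094, p̂₂ = 564/737 = 0.7653.
Pooled p̂ = (249+564)/(351+737) = 813/1088 = 0.7472.
SE = √(p̂(1−p̂)(1/n₁+1/n₂)) = √(0.7472·0.2528·0.00420585) = √(0.000794364) = 0.0282.
z = (0.7094 − 0.7653)/0.0282 = -0.0559/0.0282 = -1.98.

z = -1.98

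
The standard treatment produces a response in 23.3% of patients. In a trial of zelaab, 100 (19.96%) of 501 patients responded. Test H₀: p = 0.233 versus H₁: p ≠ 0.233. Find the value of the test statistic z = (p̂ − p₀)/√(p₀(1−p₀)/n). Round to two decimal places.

z = -1.77

p̂ = 100/501 ≈ 0.1996.
Under H₀, SE = √(0.233·0.767/501) = √(0.000356709) = 0.0189.
z = (0.1996 − 0.233)/0.0189 = -0.0334/0.0189 = -1.77.
Two-sided p-value ≈ 2·Φ(−1.768) = 0.0770.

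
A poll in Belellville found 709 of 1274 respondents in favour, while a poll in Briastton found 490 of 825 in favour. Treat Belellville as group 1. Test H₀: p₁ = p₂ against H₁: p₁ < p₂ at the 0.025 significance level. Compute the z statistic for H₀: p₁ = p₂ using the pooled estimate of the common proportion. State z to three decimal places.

p̂₁ = 709/1274 = 0.55651, p̂₂ = 490/825 = 0.59394.
Pooled p̂ = (709+490)/(1274+825) = 1199/2099 = 0.57122.
SE = √(0.244927 × 0.00199705) = 0.02212.
z = (0.55651 − 0.59394)/0.02212 = -0.03743/0.02212 = -1.692.
p-value = P(Z < -1.692) ≈ 0.0453; since p > α = 0.025, fail to reject H₀.

z = -1.692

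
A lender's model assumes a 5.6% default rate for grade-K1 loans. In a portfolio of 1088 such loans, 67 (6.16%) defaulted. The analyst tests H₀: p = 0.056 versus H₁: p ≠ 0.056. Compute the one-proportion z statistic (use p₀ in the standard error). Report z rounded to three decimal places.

z = 0.801

p̂ = 67/1088 ≈ 0.06158.
SE = √(p₀(1−p₀)/n) = √(0.052864/1088) = 0.00697.
z = (0.06158 − 0.056)/0.00697 = 0.00558/0.00697 = 0.801.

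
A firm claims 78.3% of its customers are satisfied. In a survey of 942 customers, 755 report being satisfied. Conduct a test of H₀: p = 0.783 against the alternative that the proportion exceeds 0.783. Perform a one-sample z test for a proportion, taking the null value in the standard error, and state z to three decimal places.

p̂ = 755/942 = 0.801486.
Standard error under H₀: √(0.783×0.217/942) = 0.013430.
z = (0.801486 − 0.783)/0.013430 = 0.018486/0.013430 = 1.376.
p-value = P(Z > 1.376) ≈ 0.0843.

z = 1.376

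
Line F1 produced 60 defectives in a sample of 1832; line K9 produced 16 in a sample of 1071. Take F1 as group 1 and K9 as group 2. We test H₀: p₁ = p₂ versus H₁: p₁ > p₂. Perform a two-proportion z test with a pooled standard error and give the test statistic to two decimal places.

z = 2.90

p̂₁ = 60/1832 = 0.03275, p̂₂ = 16/1071 = 0.01494.
Pooled p̂ = (60+16)/(1832+1071) = 76/2903 = 0.02618.
SE = √(p̂(1−p̂)(1/n₁+1/n₂)) = √(0.02618·0.97382·0.00147956) = √(3.77205e-05) = 0.00614.
z = (0.03275 − 0.01494)/0.00614 = 0.01781/0.00614 = 2.90.
p-value = P(Z > 2.900) ≈ 0.0019.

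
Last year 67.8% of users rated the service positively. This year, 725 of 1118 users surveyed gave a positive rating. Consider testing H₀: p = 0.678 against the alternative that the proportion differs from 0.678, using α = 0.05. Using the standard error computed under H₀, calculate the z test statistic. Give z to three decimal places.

z = -2.113

p̂ = 725/1118 = 0.64848.
SE = √(p₀(1−p₀)/n) = √(0.21832/1118) = 0.01397.
z = (0.64848 − 0.678)/0.01397 = -0.02952/0.01397 = -2.113.
Two-sided p-value ≈ 2·Φ(−2.113) = 0.0346, so at α = 0.05 we reject H₀.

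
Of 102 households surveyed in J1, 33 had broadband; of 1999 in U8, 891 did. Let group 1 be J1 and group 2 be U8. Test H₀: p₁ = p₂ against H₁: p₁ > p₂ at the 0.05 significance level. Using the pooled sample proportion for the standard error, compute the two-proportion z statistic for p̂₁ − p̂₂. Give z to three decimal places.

p̂₁ = 33/102 ≈ 0.32353, p̂₂ = 891/1999 ≈ 0.44572.
Pooled p̂ = (33+891)/(102+1999) = 924/2101 = 0.43979.
SE = √(p̂(1−p̂)(1/n₁+1/n₂)) = √(0.43979·0.56021·0.0103042) = √(0.00253869) = 0.05039.
z = (0.32353 − 0.44572)/0.05039 = -0.12219/0.05039 = -2.425.
p-value = P(Z > -2.425) ≈ 0.9923, so at α = 0.05 we fail to reject H₀.

z = -2.425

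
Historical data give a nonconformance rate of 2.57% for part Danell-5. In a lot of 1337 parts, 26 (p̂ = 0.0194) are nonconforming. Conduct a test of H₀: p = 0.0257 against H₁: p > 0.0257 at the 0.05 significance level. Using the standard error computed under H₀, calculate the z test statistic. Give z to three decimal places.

p̂ = 26/1337 = 0.019447.
Standard error under H₀: √(0.0257×0.9743/1337) = 0.004328.
z = (0.019447 − 0.0257)/0.004328 = -0.006253/0.004328 = -1.445.
p-value = P(Z > -1.445) ≈ 0.9258, so at α = 0.05 we fail to reject H₀.

z = -1.445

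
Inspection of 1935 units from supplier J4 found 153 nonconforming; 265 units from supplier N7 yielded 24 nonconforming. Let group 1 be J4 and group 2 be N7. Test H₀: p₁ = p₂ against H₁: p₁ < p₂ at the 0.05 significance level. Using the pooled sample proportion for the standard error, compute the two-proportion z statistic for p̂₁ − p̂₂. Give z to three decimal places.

p̂₁ = 153/1935 ≈ 0.07907, p̂₂ = 24/265 ≈ 0.09057.
Pooled p̂ = (153+24)/(1935+265) = 177/2200 = 0.08045.
SE = √(0.0739816 × 0.00429038) = 0.01782.
z = (0.07907 − 0.09057)/0.01782 = -0.01150/0.01782 = -0.645.
p-value = P(Z < -0.645) ≈ 0.2594, so at α = 0.05 we fail to reject H₀.

z = -0.645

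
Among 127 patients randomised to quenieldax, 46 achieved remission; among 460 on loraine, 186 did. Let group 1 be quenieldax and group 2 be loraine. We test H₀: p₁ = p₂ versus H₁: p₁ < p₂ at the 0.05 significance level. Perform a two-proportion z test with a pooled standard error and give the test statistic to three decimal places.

p̂₁ = 46/127 = 0.36220, p̂₂ = 186/460 = 0.40435.
Pooled p̂ = (46+186)/(127+460) = 232/587 = 0.39523.
SE = √(p̂(1−p̂)(1/n₁+1/n₂)) = √(0.39523·0.60477·0.0100479) = √(0.00240169) = 0.04901.
z = (0.36220 − 0.40435)/0.04901 = -0.04215/0.04901 = -0.860.
p-value = P(Z < -0.860) ≈ 0.1949, so at α = 0.05 we fail to reject H₀.

z = -0.860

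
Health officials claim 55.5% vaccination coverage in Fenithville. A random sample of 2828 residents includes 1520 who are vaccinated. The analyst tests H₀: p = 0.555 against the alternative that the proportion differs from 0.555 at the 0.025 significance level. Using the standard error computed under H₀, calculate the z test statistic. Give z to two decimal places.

p̂ = 1520/2828 ≈ 0.53748.
Standard error under H₀: √(0.555×0.445/2828) = 0.00935.
z = (0.53748 − 0.555)/0.00935 = -0.01752/0.00935 = -1.87.
p-value = 2·P(Z > 1.875) ≈ 0.0609. With α = 0.025, fail to reject H₀.

z = -1.87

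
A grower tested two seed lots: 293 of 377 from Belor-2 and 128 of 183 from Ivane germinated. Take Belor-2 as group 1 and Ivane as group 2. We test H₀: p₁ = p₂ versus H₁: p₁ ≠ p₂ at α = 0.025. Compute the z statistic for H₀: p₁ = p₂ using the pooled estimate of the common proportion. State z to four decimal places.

p̂₁ = 293/377 ≈ 0.7771883, p̂₂ = 128/183 ≈ 0.6994536.
Pooled p̂ = (293+128)/(377+183) = 421/560 = 0.7517857.
SE = √(p̂(1−p̂)(1/n₁+1/n₂)) = √(0.7517857·0.2482143·0.008117) = √(0.00151466) = 0.0389187.
z = (0.7771883 − 0.6994536)/0.0389187 = 0.0777347/0.0389187 = 1.9974.
p-value = 2·P(Z > 1.997) ≈ 0.0458; since p > α = 0.025, fail to reject H₀.

z = 1.9974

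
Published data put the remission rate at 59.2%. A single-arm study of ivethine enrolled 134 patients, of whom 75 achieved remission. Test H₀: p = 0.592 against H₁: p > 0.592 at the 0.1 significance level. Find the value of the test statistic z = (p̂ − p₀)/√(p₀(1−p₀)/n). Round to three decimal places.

p̂ = 75/134 = 0.55970.
Standard error under H₀: √(0.592×0.408/134) = 0.04246.
z = (0.55970 − 0.592)/0.04246 = -0.03230/0.04246 = -0.761.
p-value = P(Z > -0.761) ≈ 0.7766, so at α = 0.1 we fail to reject H₀.

z = -0.761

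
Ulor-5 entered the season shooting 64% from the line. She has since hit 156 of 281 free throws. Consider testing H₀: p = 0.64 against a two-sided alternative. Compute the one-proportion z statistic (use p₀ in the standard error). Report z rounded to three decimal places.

p̂ = 156/281 ≈ 0.55516.
Standard error under H₀: √(0.64×0.36/281) = 0.02863.
z = (0.55516 − 0.64)/0.02863 = -0.08484/0.02863 = -2.963.
Two-sided p-value ≈ 2·Φ(−2.963) = 0.0030.

z = -2.963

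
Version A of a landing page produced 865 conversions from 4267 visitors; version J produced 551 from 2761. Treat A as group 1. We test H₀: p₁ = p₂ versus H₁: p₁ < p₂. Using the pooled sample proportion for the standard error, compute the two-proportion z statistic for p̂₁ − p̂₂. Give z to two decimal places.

z = 0.32

p̂₁ = 865/4267 = 0.2027, p̂₂ = 551/2761 = 0.1996.
Pooled p̂ = (865+551)/(4267+2761) = 1416/7028 = 0.2015.
SE = √(0.160886 × 0.000596544) = 0.0098.
z = (0.2027 − 0.1996)/0.0098 = 0.0031/0.0098 = 0.32.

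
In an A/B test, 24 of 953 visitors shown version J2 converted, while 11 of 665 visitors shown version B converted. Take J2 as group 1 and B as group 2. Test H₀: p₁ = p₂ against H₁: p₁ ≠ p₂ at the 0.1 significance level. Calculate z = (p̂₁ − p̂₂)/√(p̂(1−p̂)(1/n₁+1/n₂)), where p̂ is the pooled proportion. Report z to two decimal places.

z = 1.18

p̂₁ = 24/953 = 0.0252, p̂₂ = 11/665 = 0.0165.
Pooled p̂ = (24+11)/(953+665) = 35/1618 = 0.0216.
SE = √(0.0211637 × 0.00255308) = 0.0074.
z = (0.0252 − 0.0165)/0.0074 = 0.0087/0.0074 = 1.18.
p-value = 2·P(Z > 1.176) ≈ 0.2397; since p > α = 0.1, fail to reject H₀.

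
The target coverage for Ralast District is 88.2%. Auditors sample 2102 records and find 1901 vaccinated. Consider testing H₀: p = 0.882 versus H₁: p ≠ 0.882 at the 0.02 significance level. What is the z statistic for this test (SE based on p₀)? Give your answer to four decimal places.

p̂ = 1901/2102 ≈ 0.9043768.
Standard error under H₀: √(0.882×0.118/2102) = 0.0070365.
z = (0.9043768 − 0.882)/0.0070365 = 0.0223768/0.0070365 = 3.1801.
p-value = 2·P(Z > 3.180) ≈ 0.0015; since p < α = 0.02, reject H₀.

z = 3.1801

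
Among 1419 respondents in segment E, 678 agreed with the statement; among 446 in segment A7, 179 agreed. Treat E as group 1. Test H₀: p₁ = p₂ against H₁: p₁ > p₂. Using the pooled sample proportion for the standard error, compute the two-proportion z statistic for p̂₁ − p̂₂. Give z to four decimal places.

p̂₁ = 678/1419 ≈ 0.4778013, p̂₂ = 179/446 ≈ 0.4013453.
Pooled p̂ = (678+179)/(1419+446) = 857/1865 = 0.4595174.
SE = √(0.248361 × 0.00294687) = 0.0270534.
z = (0.4778013 − 0.4013453)/0.0270534 = 0.0764560/0.0270534 = 2.8261.

z = 2.8261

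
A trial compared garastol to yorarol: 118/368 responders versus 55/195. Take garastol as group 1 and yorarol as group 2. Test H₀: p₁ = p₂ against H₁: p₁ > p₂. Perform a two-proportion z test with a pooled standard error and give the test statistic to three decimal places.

z = 0.945

p̂₁ = 118/368 ≈ 0.320652, p̂₂ = 55/195 ≈ 0.282051.
Pooled p̂ = (118+55)/(368+195) = 173/563 = 0.307282.
SE = √(0.21286 × 0.0078456) = 0.040866.
z = (0.320652 − 0.282051)/0.040866 = 0.038601/0.040866 = 0.945.
p-value = P(Z > 0.945) ≈ 0.1724.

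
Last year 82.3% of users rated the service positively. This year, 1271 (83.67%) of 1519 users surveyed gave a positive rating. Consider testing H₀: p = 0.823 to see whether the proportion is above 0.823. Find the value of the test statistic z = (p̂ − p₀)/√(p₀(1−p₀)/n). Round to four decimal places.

z = 1.4025

p̂ = 1271/1519 ≈ 0.836735.
SE = √(p₀(1−p₀)/n) = √(0.14567/1519) = 0.009793.
z = (0.836735 − 0.823)/0.009793 = 0.013735/0.009793 = 1.4025.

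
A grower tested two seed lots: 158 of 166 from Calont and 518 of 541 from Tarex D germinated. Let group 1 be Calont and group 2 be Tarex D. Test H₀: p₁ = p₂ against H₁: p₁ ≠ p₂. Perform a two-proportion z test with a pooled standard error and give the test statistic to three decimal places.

p̂₁ = 158/166 ≈ 0.95181, p̂₂ = 518/541 ≈ 0.95749.
Pooled p̂ = (158+518)/(166+541) = 676/707 = 0.95615.
SE = √(0.0419247 × 0.00787253) = 0.01817.
z = (0.95181 − 0.95749)/0.01817 = -0.00568/0.01817 = -0.313.

z = -0.313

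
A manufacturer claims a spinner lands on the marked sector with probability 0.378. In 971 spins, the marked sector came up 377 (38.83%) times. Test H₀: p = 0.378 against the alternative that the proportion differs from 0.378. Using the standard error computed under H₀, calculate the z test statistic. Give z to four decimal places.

z = 0.6593

p̂ = 377/971 ≈ 0.388260.
SE = √(p₀(1−p₀)/n) = √(0.23512/971) = 0.015561.
z = (0.388260 − 0.378)/0.015561 = 0.010260/0.015561 = 0.6593.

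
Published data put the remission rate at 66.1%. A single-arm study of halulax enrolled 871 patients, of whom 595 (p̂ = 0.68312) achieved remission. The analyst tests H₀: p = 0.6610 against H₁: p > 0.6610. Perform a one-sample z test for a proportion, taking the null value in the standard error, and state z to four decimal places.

z = 1.3793

p̂ = 595/871 = 0.6831228.
Under H₀, SE = √(0.661·0.339/871) = √(0.000257266) = 0.0160395.
z = (0.6831228 − 0.661)/0.0160395 = 0.0221228/0.0160395 = 1.3793.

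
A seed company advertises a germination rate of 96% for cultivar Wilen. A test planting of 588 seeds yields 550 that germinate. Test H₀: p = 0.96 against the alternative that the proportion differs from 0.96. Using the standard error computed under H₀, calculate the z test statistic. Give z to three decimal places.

p̂ = 550/588 = 0.935374.
SE = √(p₀(1−p₀)/n) = √(0.0384/588) = 0.008081.
z = (0.935374 − 0.96)/0.008081 = -0.024626/0.008081 = -3.047.

z = -3.047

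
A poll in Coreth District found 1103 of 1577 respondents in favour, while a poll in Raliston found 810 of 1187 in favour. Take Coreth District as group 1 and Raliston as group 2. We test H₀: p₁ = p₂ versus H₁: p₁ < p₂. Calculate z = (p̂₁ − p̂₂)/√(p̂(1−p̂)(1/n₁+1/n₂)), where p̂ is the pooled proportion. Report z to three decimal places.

p̂₁ = 1103/1577 ≈ 0.699429, p̂₂ = 810/1187 ≈ 0.682393.
Pooled p̂ = (1103+810)/(1577+1187) = 1913/2764 = 0.692113.
SE = √(0.213093 × 0.00147658) = 0.017738.
z = (0.699429 − 0.682393)/0.017738 = 0.017036/0.017738 = 0.960.
p-value = P(Z < 0.960) ≈ 0.8316.

z = 0.960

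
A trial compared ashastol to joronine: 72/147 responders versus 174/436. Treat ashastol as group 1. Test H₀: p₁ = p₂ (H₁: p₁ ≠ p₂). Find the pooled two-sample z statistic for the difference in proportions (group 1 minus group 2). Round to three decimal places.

z = 1.926

p̂₁ = 72/147 ≈ 0.48980, p̂₂ = 174/436 ≈ 0.39908.
Pooled p̂ = (72+174)/(147+436) = 246/583 = 0.42196.
SE = √(p̂(1−p̂)(1/n₁+1/n₂)) = √(0.42196·0.57804·0.0090963) = √(0.00221867) = 0.04710.
z = (0.48980 − 0.39908)/0.04710 = 0.09072/0.04710 = 1.926.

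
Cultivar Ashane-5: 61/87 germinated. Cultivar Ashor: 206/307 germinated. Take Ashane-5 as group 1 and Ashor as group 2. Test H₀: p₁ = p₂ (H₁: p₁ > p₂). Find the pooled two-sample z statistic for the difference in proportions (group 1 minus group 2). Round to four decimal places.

z = 0.5310

p̂₁ = 61/87 ≈ 0.7011494, p̂₂ = 206/307 ≈ 0.6710098.
Pooled p̂ = (61+206)/(87+307) = 267/394 = 0.6776650.
SE = √(p̂(1−p̂)(1/n₁+1/n₂)) = √(0.6776650·0.3223350·0.0147516) = √(0.00322226) = 0.0567650.
z = (0.7011494 − 0.6710098)/0.0567650 = 0.0301396/0.0567650 = 0.5310.
p-value = P(Z > 0.531) ≈ 0.2977.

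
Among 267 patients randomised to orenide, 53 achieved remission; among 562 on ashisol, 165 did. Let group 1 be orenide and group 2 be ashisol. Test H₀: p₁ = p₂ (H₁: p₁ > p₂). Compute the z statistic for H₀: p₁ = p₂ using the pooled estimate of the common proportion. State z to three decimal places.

z = -2.906

p̂₁ = 53/267 ≈ 0.19850, p̂₂ = 165/562 ≈ 0.29359.
Pooled p̂ = (53+165)/(267+562) = 218/829 = 0.26297.
SE = √(p̂(1−p̂)(1/n₁+1/n₂)) = √(0.26297·0.73703·0.00552468) = √(0.00107077) = 0.03272.
z = (0.19850 − 0.29359)/0.03272 = -0.09509/0.03272 = -2.906.
p-value = P(Z > -2.906) ≈ 0.9982.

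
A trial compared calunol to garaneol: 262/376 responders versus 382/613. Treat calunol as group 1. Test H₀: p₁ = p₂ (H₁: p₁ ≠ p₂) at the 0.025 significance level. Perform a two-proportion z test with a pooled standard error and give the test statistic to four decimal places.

z = 2.3589

p̂₁ = 262/376 = 0.696809, p̂₂ = 382/613 = 0.623165.
Pooled p̂ = (262+382)/(376+613) = 644/989 = 0.651163.
SE = √(0.22715 × 0.0042909) = 0.031220.
z = (0.696809 − 0.623165)/0.031220 = 0.073644/0.031220 = 2.3589.
p-value = 2·P(Z > 2.359) ≈ 0.0183, so at α = 0.025 we reject H₀.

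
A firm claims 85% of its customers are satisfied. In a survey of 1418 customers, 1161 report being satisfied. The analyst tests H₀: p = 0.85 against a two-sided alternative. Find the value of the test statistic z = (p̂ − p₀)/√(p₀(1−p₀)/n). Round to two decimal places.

p̂ = 1161/1418 ≈ 0.818759.
SE = √(p₀(1−p₀)/n) = √(0.1275/1418) = 0.009482.
z = (0.818759 − 0.85)/0.009482 = -0.031241/0.009482 = -3.29.
p-value = 2·P(Z > 3.295) ≈ 0.0010.

z = -3.29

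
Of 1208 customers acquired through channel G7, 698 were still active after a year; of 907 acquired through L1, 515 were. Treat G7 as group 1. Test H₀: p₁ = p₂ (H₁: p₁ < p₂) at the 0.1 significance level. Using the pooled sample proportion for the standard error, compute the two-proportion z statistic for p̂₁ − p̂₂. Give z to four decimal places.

z = 0.4606

p̂₁ = 698/1208 = 0.577815, p̂₂ = 515/907 = 0.567806.
Pooled p̂ = (698+515)/(1208+907) = 1213/2115 = 0.573522.
SE = √(0.244594 × 0.00193035) = 0.021729.
z = (0.577815 − 0.567806)/0.021729 = 0.010009/0.021729 = 0.4606.
p-value = P(Z < 0.461) ≈ 0.6775. With α = 0.1, fail to reject H₀.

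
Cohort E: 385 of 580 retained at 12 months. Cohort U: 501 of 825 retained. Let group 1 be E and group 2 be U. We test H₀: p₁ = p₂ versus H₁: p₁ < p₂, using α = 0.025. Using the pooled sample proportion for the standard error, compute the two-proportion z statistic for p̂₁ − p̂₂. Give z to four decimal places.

p̂₁ = 385/580 = 0.663793, p̂₂ = 501/825 = 0.607273.
Pooled p̂ = (385+501)/(580+825) = 886/1405 = 0.630605.
SE = √(0.232942 × 0.00293626) = 0.026153.
z = (0.663793 − 0.607273)/0.026153 = 0.056520/0.026153 = 2.1611.
p-value = P(Z < 2.161) ≈ 0.9847. With α = 0.025, fail to reject H₀.

z = 2.1611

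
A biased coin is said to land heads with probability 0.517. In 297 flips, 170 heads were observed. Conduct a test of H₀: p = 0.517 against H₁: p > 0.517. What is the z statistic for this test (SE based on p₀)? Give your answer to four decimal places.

z = 1.9103

p̂ = 170/297 ≈ 0.572391.
Under H₀, SE = √(0.517·0.483/297) = √(0.000840778) = 0.028996.
z = (0.572391 − 0.517)/0.028996 = 0.055391/0.028996 = 1.9103.
p-value = P(Z > 1.910) ≈ 0.0280.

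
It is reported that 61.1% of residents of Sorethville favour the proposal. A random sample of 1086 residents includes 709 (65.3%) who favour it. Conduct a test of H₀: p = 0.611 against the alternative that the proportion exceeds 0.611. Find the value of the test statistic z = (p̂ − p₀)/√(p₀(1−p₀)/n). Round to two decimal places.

z = 2.83

p̂ = 709/1086 ≈ 0.6529.
Under H₀, SE = √(0.611·0.389/1086) = √(0.000218857) = 0.0148.
z = (0.6529 − 0.611)/0.0148 = 0.0419/0.0148 = 2.83.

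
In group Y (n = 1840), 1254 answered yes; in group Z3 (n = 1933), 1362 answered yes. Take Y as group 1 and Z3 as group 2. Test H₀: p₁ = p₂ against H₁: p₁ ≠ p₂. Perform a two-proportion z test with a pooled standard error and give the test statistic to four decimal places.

p̂₁ = 1254/1840 = 0.681522, p̂₂ = 1362/1933 = 0.704604.
Pooled p̂ = (1254+1362)/(1840+1933) = 2616/3773 = 0.693347.
SE = √(p̂(1−p̂)(1/n₁+1/n₂)) = √(0.693347·0.306653·0.00106081) = √(0.000225546) = 0.015018.
z = (0.681522 − 0.704604)/0.015018 = -0.023082/0.015018 = -1.5370.
Two-sided p-value ≈ 2·Φ(−1.537) = 0.1243.

z = -1.5370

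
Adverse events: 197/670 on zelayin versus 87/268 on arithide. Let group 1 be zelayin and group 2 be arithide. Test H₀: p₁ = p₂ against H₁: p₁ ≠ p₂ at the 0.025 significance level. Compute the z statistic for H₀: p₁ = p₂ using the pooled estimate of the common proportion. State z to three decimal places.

p̂₁ = 197/670 ≈ 0.29403, p̂₂ = 87/268 ≈ 0.32463.
Pooled p̂ = (197+87)/(670+268) = 284/938 = 0.30277.
SE = √(p̂(1−p̂)(1/n₁+1/n₂)) = √(0.30277·0.69723·0.00522388) = √(0.00110277) = 0.03321.
z = (0.29403 − 0.32463)/0.03321 = -0.03060/0.03321 = -0.921.
Two-sided p-value ≈ 2·Φ(−0.921) = 0.3569, so at α = 0.025 we fail to reject H₀.

z = -0.921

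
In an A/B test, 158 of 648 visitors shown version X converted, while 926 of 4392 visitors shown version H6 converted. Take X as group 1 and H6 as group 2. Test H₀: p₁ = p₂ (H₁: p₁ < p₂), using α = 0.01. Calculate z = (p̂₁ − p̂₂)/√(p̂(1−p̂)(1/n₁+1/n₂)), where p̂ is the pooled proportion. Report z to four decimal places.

z = 1.9079

p̂₁ = 158/648 = 0.243827, p̂₂ = 926/4392 = 0.210838.
Pooled p̂ = (158+926)/(648+4392) = 1084/5040 = 0.215079.
SE = √(0.16882 × 0.0017709) = 0.017291.
z = (0.243827 − 0.210838)/0.017291 = 0.032989/0.017291 = 1.9079.
p-value = P(Z < 1.908) ≈ 0.9718, so at α = 0.01 we fail to reject H₀.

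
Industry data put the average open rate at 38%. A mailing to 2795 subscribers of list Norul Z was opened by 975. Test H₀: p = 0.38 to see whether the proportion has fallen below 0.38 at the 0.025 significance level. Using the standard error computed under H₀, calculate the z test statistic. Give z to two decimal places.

z = -3.39

p̂ = 975/2795 = 0.3488.
SE = √(p₀(1−p₀)/n) = √(0.2356/2795) = 0.0092.
z = (0.3488 − 0.38)/0.0092 = -0.0312/0.0092 = -3.39.
p-value = P(Z < -3.394) ≈ 0.0003. With α = 0.025, reject H₀.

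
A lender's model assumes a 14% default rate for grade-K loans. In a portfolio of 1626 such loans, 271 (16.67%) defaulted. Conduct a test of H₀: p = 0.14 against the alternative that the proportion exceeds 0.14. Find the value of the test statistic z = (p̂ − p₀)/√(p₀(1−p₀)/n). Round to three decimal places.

p̂ = 271/1626 = 0.166667.
Standard error under H₀: √(0.14×0.86/1626) = 0.008605.
z = (0.166667 − 0.14)/0.008605 = 0.026667/0.008605 = 3.099.
p-value = P(Z > 3.099) ≈ 0.0010.

z = 3.099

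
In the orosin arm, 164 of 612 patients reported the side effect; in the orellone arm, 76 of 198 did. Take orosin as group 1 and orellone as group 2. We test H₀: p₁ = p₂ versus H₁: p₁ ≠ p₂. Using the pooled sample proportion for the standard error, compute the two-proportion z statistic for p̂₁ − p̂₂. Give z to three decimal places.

p̂₁ = 164/612 ≈ 0.26797, p̂₂ = 76/198 ≈ 0.38384.
Pooled p̂ = (164+76)/(612+198) = 240/810 = 0.29630.
SE = √(0.208505 × 0.00668449) = 0.03733.
z = (0.26797 − 0.38384)/0.03733 = -0.11587/0.03733 = -3.104.

z = -3.104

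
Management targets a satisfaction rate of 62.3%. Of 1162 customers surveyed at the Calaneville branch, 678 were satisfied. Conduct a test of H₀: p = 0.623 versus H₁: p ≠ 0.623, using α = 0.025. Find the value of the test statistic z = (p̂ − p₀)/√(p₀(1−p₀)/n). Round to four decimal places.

p̂ = 678/1162 ≈ 0.583477.
Standard error under H₀: √(0.623×0.377/1162) = 0.014217.
z = (0.583477 − 0.623)/0.014217 = -0.039523/0.014217 = -2.7800.
p-value = 2·P(Z > 2.780) ≈ 0.0054, so at α = 0.025 we reject H₀.

z = -2.7800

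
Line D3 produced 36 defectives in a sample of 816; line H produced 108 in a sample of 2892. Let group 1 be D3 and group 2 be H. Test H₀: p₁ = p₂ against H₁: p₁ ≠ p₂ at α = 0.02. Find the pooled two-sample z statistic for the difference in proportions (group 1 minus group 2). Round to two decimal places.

z = 0.88

p̂₁ = 36/816 = 0.0441, p̂₂ = 108/2892 = 0.0373.
Pooled p̂ = (36+108)/(816+2892) = 144/3708 = 0.0388.
SE = √(p̂(1−p̂)(1/n₁+1/n₂)) = √(0.0388·0.9612·0.00157127) = √(5.86505e-05) = 0.0077.
z = (0.0441 − 0.0373)/0.0077 = 0.0068/0.0077 = 0.88.
Two-sided p-value ≈ 2·Φ(−0.884) = 0.3765, so at α = 0.02 we fail to reject H₀.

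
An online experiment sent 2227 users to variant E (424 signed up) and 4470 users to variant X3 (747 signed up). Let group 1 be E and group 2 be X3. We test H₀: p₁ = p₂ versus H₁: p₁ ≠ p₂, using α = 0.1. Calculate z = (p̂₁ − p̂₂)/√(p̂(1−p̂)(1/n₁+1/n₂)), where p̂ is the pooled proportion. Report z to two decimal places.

z = 2.36

p̂₁ = 424/2227 ≈ 0.19039, p̂₂ = 747/4470 ≈ 0.16711.
Pooled p̂ = (424+747)/(2227+4470) = 1171/6697 = 0.17485.
SE = √(p̂(1−p̂)(1/n₁+1/n₂)) = √(0.17485·0.82515·0.000672748) = √(9.70643e-05) = 0.00985.
z = (0.19039 − 0.16711)/0.00985 = 0.02328/0.00985 = 2.36.
p-value = 2·P(Z > 2.363) ≈ 0.0181, so at α = 0.1 we reject H₀.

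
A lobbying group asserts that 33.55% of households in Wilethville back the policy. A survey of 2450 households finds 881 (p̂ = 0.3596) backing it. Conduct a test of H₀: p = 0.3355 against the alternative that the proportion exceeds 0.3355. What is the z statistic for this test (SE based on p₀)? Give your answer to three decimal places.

z = 2.526

p̂ = 881/2450 = 0.359592.
SE = √(p₀(1−p₀)/n) = √(0.22294/2450) = 0.009539.
z = (0.359592 − 0.3355)/0.009539 = 0.024092/0.009539 = 2.526.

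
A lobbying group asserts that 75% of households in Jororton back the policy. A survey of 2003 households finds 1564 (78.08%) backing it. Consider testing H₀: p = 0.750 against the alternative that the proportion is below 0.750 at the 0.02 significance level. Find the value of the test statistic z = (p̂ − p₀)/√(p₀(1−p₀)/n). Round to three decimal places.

p̂ = 1564/2003 = 0.780829.
SE = √(p₀(1−p₀)/n) = √(0.1875/2003) = 0.009675.
z = (0.780829 − 0.75)/0.009675 = 0.030829/0.009675 = 3.186.
p-value = P(Z < 3.186) ≈ 0.9993; since p > α = 0.02, fail to reject H₀.

z = 3.186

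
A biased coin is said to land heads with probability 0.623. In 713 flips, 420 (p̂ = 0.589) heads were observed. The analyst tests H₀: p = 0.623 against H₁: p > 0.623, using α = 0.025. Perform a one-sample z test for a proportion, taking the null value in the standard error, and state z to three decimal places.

z = -1.870

p̂ = 420/713 = 0.58906.
Standard error under H₀: √(0.623×0.377/713) = 0.01815.
z = (0.58906 − 0.623)/0.01815 = -0.03394/0.01815 = -1.870.
p-value = P(Z > -1.870) ≈ 0.9693; since p > α = 0.025, fail to reject H₀.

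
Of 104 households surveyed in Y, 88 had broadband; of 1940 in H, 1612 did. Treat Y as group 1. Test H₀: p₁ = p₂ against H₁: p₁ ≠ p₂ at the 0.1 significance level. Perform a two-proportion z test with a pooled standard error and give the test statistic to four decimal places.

z = 0.4043

p̂₁ = 88/104 = 0.846154, p̂₂ = 1612/1940 = 0.830928.
Pooled p̂ = (88+1612)/(104+1940) = 1700/2044 = 0.831703.
SE = √(p̂(1−p̂)(1/n₁+1/n₂)) = √(0.831703·0.168297·0.0101308) = √(0.00141805) = 0.037657.
z = (0.846154 − 0.830928)/0.037657 = 0.015226/0.037657 = 0.4043.
p-value = 2·P(Z > 0.404) ≈ 0.6860. With α = 0.1, fail to reject H₀.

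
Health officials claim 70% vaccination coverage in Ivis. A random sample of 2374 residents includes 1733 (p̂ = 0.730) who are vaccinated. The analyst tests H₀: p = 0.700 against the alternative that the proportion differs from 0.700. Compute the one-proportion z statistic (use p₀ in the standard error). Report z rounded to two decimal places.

p̂ = 1733/2374 ≈ 0.7300.
Under H₀, SE = √(0.7·0.3/2374) = √(8.84583e-05) = 0.0094.
z = (0.7300 − 0.7)/0.0094 = 0.0300/0.0094 = 3.19.
Two-sided p-value ≈ 2·Φ(−3.189) = 0.0014.

z = 3.19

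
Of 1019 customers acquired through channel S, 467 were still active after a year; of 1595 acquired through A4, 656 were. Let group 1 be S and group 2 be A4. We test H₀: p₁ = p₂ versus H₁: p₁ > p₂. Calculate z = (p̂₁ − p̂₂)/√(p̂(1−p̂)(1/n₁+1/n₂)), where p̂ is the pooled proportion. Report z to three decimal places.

z = 2.368

p̂₁ = 467/1019 = 0.45829, p̂₂ = 656/1595 = 0.41129.
Pooled p̂ = (467+656)/(1019+1595) = 1123/2614 = 0.42961.
SE = √(p̂(1−p̂)(1/n₁+1/n₂)) = √(0.42961·0.57039·0.00160831) = √(0.00039411) = 0.01985.
z = (0.45829 − 0.41129)/0.01985 = 0.04700/0.01985 = 2.368.
p-value = P(Z > 2.368) ≈ 0.0089.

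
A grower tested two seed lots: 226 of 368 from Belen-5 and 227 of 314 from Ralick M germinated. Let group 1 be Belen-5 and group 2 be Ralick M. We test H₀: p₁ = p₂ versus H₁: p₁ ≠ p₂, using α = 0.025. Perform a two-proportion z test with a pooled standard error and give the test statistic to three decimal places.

z = -2.999

p̂₁ = 226/368 = 0.61413, p̂₂ = 227/314 = 0.72293.
Pooled p̂ = (226+227)/(368+314) = 453/682 = 0.66422.
SE = √(p̂(1−p̂)(1/n₁+1/n₂)) = √(0.66422·0.33578·0.0059021) = √(0.00131635) = 0.03628.
z = (0.61413 − 0.72293)/0.03628 = -0.10880/0.03628 = -2.999.
p-value = 2·P(Z > 2.999) ≈ 0.0027, so at α = 0.025 we reject H₀.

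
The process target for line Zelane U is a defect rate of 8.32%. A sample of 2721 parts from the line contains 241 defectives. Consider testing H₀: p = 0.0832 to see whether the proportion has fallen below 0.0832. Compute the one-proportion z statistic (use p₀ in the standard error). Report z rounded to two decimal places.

p̂ = 241/2721 ≈ 0.088570.
Standard error under H₀: √(0.0832×0.9168/2721) = 0.005295.
z = (0.088570 − 0.0832)/0.005295 = 0.005370/0.005295 = 1.01.
p-value = P(Z < 1.014) ≈ 0.8448.

z = 1.01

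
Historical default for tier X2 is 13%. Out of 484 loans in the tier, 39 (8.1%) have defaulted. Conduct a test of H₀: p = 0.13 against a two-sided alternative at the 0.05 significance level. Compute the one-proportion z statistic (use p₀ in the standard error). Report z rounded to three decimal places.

z = -3.233

p̂ = 39/484 = 0.080579.
SE = √(p₀(1−p₀)/n) = √(0.1131/484) = 0.015287.
z = (0.080579 − 0.13)/0.015287 = -0.049421/0.015287 = -3.233.
Two-sided p-value ≈ 2·Φ(−3.233) = 0.0012; since p < α = 0.05, reject H₀.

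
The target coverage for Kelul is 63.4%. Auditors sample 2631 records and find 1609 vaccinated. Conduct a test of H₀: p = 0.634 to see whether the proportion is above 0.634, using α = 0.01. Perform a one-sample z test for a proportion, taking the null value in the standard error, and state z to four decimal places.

p̂ = 1609/2631 ≈ 0.6115545.
Under H₀, SE = √(0.634·0.366/2631) = √(8.81961e-05) = 0.0093913.
z = (0.6115545 − 0.634)/0.0093913 = -0.0224455/0.0093913 = -2.3900.
p-value = P(Z > -2.390) ≈ 0.9916; since p > α = 0.01, fail to reject H₀.

z = -2.3900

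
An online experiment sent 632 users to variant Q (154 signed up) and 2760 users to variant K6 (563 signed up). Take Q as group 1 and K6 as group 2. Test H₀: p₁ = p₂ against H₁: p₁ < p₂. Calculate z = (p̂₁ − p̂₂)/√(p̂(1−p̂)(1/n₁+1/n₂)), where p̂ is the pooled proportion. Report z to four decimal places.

z = 2.2042

p̂₁ = 154/632 = 0.243671, p̂₂ = 563/2760 = 0.203986.
Pooled p̂ = (154+563)/(632+2760) = 717/3392 = 0.211380.
SE = √(p̂(1−p̂)(1/n₁+1/n₂)) = √(0.211380·0.788620·0.0019446) = √(0.000324161) = 0.018004.
z = (0.243671 − 0.203986)/0.018004 = 0.039685/0.018004 = 2.2042.
p-value = P(Z < 2.204) ≈ 0.9862.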